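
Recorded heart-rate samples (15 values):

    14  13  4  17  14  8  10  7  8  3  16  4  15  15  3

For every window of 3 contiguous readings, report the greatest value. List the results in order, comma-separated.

Sliding a size-3 window across the 15 values:
(14, 13, 4) → max 14
(13, 4, 17) → max 17
(4, 17, 14) → max 17
(17, 14, 8) → max 17
(14, 8, 10) → max 14
(8, 10, 7) → max 10
(10, 7, 8) → max 10
(7, 8, 3) → max 8
(8, 3, 16) → max 16
(3, 16, 4) → max 16
(16, 4, 15) → max 16
(4, 15, 15) → max 15
(15, 15, 3) → max 15

14, 17, 17, 17, 14, 10, 10, 8, 16, 16, 16, 15, 15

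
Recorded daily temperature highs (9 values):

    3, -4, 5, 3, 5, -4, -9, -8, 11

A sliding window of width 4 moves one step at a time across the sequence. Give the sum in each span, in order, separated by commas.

7, 9, 9, -5, -16, -10

[3, -4, 5, 3] → sum 7
[-4, 5, 3, 5] → sum 9
[5, 3, 5, -4] → sum 9
[3, 5, -4, -9] → sum -5
[5, -4, -9, -8] → sum -16
[-4, -9, -8, 11] → sum -10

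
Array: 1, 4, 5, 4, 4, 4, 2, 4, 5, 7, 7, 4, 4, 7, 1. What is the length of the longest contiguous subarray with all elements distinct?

4

add 1: [1] len 1
add 4: [1, 4] len 2
add 5: [1, 4, 5] len 3
add 4 (repeat 4, move left end past it): [5, 4] len 2
add 4 (repeat 4, move left end past it): [4] len 1
add 4 (repeat 4, move left end past it): [4] len 1
add 2: [4, 2] len 2
add 4 (repeat 4, move left end past it): [2, 4] len 2
add 5: [2, 4, 5] len 3
add 7: [2, 4, 5, 7] len 4
add 7 (repeat 7, move left end past it): [7] len 1
add 4: [7, 4] len 2
add 4 (repeat 4, move left end past it): [4] len 1
add 7: [4, 7] len 2
add 1: [4, 7, 1] len 3
Longest all-distinct length: 4.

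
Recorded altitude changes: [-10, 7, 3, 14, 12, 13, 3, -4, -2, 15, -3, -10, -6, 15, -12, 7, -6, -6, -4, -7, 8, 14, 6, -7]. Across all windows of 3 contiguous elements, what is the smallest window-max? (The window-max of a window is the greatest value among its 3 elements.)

-4

Window maxs for each of the 22 positions:
[-10, 7, 3] → max 7
[7, 3, 14] → max 14
[3, 14, 12] → max 14
[14, 12, 13] → max 14
[12, 13, 3] → max 13
[13, 3, -4] → max 13
[3, -4, -2] → max 3
[-4, -2, 15] → max 15
[-2, 15, -3] → max 15
[15, -3, -10] → max 15
[-3, -10, -6] → max -3
[-10, -6, 15] → max 15
[-6, 15, -12] → max 15
[15, -12, 7] → max 15
[-12, 7, -6] → max 7
[7, -6, -6] → max 7
[-6, -6, -4] → max -4
[-6, -4, -7] → max -4
[-4, -7, 8] → max 8
[-7, 8, 14] → max 14
[8, 14, 6] → max 14
[14, 6, -7] → max 14
Smallest of these is -4.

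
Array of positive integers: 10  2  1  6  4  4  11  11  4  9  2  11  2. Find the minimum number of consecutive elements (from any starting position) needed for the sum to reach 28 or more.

4

Extend right; whenever the sum reaches 28, record the length and shrink from the left:
add 10: running sum 10 < 28
add 2: running sum 12 < 28
add 1: running sum 13 < 28
add 6: running sum 19 < 28
add 4: running sum 23 < 28
add 4: running sum 27 < 28
add 11: shortest ending here [2, 1, 6, 4, 4, 11] sum 28, len 6
add 11: shortest ending here [4, 4, 11, 11] sum 30, len 4
add 4: shortest ending here [4, 11, 11, 4] sum 30, len 4
add 9: shortest ending here [11, 11, 4, 9] sum 35, len 4
add 2: shortest ending here [11, 11, 4, 9, 2] sum 37, len 5
add 11: shortest ending here [11, 4, 9, 2, 11] sum 37, len 5
add 2: shortest ending here [4, 9, 2, 11, 2] sum 28, len 5
Shortest qualifying length: 4.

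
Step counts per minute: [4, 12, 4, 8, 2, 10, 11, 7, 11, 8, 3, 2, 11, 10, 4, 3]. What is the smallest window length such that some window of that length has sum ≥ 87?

12

add 4: running sum 4 < 87
add 12: running sum 16 < 87
add 4: running sum 20 < 87
add 8: running sum 28 < 87
add 2: running sum 30 < 87
add 10: running sum 40 < 87
add 11: running sum 51 < 87
add 7: running sum 58 < 87
add 11: running sum 69 < 87
add 8: running sum 77 < 87
add 3: running sum 80 < 87
add 2: running sum 82 < 87
add 11: shortest ending here [12, 4, 8, 2, 10, 11, 7, 11, 8, 3, 2, 11] sum 89, len 12
add 10: shortest ending here [4, 8, 2, 10, 11, 7, 11, 8, 3, 2, 11, 10] sum 87, len 12
add 4: shortest ending here [8, 2, 10, 11, 7, 11, 8, 3, 2, 11, 10, 4] sum 87, len 12
add 3: shortest ending here [8, 2, 10, 11, 7, 11, 8, 3, 2, 11, 10, 4, 3] sum 90, len 13
Shortest qualifying length: 12.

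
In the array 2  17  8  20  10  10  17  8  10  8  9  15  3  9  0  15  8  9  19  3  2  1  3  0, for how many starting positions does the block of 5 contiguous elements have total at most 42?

8

[2, 17, 8, 20, 10] → sum 57
[17, 8, 20, 10, 10] → sum 65
[8, 20, 10, 10, 17] → sum 65
[20, 10, 10, 17, 8] → sum 65
[10, 10, 17, 8, 10] → sum 55
[10, 17, 8, 10, 8] → sum 53
[17, 8, 10, 8, 9] → sum 52
[8, 10, 8, 9, 15] → sum 50
[10, 8, 9, 15, 3] → sum 45
[8, 9, 15, 3, 9] → sum 44
[9, 15, 3, 9, 0] → sum 36  ≤ 42 ✓
[15, 3, 9, 0, 15] → sum 42  ≤ 42 ✓
[3, 9, 0, 15, 8] → sum 35  ≤ 42 ✓
[9, 0, 15, 8, 9] → sum 41  ≤ 42 ✓
[0, 15, 8, 9, 19] → sum 51
[15, 8, 9, 19, 3] → sum 54
[8, 9, 19, 3, 2] → sum 41  ≤ 42 ✓
[9, 19, 3, 2, 1] → sum 34  ≤ 42 ✓
[19, 3, 2, 1, 3] → sum 28  ≤ 42 ✓
[3, 2, 1, 3, 0] → sum 9  ≤ 42 ✓
8 windows satisfy the condition.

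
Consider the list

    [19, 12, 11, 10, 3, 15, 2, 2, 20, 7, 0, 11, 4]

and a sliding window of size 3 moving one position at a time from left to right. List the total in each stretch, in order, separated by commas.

[19, 12, 11] → sum 42
[12, 11, 10] → sum 33
[11, 10, 3] → sum 24
[10, 3, 15] → sum 28
[3, 15, 2] → sum 20
[15, 2, 2] → sum 19
[2, 2, 20] → sum 24
[2, 20, 7] → sum 29
[20, 7, 0] → sum 27
[7, 0, 11] → sum 18
[0, 11, 4] → sum 15

42, 33, 24, 28, 20, 19, 24, 29, 27, 18, 15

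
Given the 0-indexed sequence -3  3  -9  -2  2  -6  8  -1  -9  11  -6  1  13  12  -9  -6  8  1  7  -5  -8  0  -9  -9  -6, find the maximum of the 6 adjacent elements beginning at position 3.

Elements at indices 3..8: -2, 2, -6, 8, -1, -9
max(-2, 2, -6, 8, -1, -9) = 8

8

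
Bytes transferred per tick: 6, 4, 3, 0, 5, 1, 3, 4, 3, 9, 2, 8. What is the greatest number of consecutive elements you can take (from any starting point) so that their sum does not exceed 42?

[6] sum 6 len 1
[6, 4] sum 10 len 2
[6, 4, 3] sum 13 len 3
[6, 4, 3, 0] sum 13 len 4
[6, 4, 3, 0, 5] sum 18 len 5
[6, 4, 3, 0, 5, 1] sum 19 len 6
[6, 4, 3, 0, 5, 1, 3] sum 22 len 7
[6, 4, 3, 0, 5, 1, 3, 4] sum 26 len 8
[6, 4, 3, 0, 5, 1, 3, 4, 3] sum 29 len 9
[6, 4, 3, 0, 5, 1, 3, 4, 3, 9] sum 38 len 10
[6, 4, 3, 0, 5, 1, 3, 4, 3, 9, 2] sum 40 len 11
[4, 3, 0, 5, 1, 3, 4, 3, 9, 2, 8] sum 42 len 11
Longest length seen: 11.

11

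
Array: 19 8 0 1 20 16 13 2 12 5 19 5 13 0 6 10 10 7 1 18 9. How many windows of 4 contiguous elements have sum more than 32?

11

(19, 8, 0, 1) → sum 28
(8, 0, 1, 20) → sum 29
(0, 1, 20, 16) → sum 37  > 32 ✓
(1, 20, 16, 13) → sum 50  > 32 ✓
(20, 16, 13, 2) → sum 51  > 32 ✓
(16, 13, 2, 12) → sum 43  > 32 ✓
(13, 2, 12, 5) → sum 32
(2, 12, 5, 19) → sum 38  > 32 ✓
(12, 5, 19, 5) → sum 41  > 32 ✓
(5, 19, 5, 13) → sum 42  > 32 ✓
(19, 5, 13, 0) → sum 37  > 32 ✓
(5, 13, 0, 6) → sum 24
(13, 0, 6, 10) → sum 29
(0, 6, 10, 10) → sum 26
(6, 10, 10, 7) → sum 33  > 32 ✓
(10, 10, 7, 1) → sum 28
(10, 7, 1, 18) → sum 36  > 32 ✓
(7, 1, 18, 9) → sum 35  > 32 ✓
11 windows satisfy the condition.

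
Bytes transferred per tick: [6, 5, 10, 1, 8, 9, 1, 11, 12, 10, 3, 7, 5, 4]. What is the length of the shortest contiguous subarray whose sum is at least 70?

Extend right; whenever the sum reaches 70, record the length and shrink from the left:
add 6: running sum 6 < 70
add 5: running sum 11 < 70
add 10: running sum 21 < 70
add 1: running sum 22 < 70
add 8: running sum 30 < 70
add 9: running sum 39 < 70
add 1: running sum 40 < 70
add 11: running sum 51 < 70
add 12: running sum 63 < 70
end 9: [6, 5, 10, 1, 8, 9, 1, 11, 12, 10] sum 73, len 10
end 10: [5, 10, 1, 8, 9, 1, 11, 12, 10, 3] sum 70, len 10
end 11: [10, 1, 8, 9, 1, 11, 12, 10, 3, 7] sum 72, len 10
end 12: [10, 1, 8, 9, 1, 11, 12, 10, 3, 7, 5] sum 77, len 11
end 13: [8, 9, 1, 11, 12, 10, 3, 7, 5, 4] sum 70, len 10
Shortest qualifying length: 10.

10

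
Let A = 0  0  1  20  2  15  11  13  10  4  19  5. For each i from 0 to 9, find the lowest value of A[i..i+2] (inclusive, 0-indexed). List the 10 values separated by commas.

0, 0, 1, 2, 2, 11, 10, 4, 4, 4

Sliding a size-3 window across the 12 values:
(0, 0, 1) → min 0
(0, 1, 20) → min 0
(1, 20, 2) → min 1
(20, 2, 15) → min 2
(2, 15, 11) → min 2
(15, 11, 13) → min 11
(11, 13, 10) → min 10
(13, 10, 4) → min 4
(10, 4, 19) → min 4
(4, 19, 5) → min 4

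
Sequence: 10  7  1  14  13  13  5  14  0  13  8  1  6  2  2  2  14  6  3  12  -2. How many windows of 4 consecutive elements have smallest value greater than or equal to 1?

13

(10, 7, 1, 14) → min 1  ≥ 1 ✓
(7, 1, 14, 13) → min 1  ≥ 1 ✓
(1, 14, 13, 13) → min 1  ≥ 1 ✓
(14, 13, 13, 5) → min 5  ≥ 1 ✓
(13, 13, 5, 14) → min 5  ≥ 1 ✓
(13, 5, 14, 0) → min 0
(5, 14, 0, 13) → min 0
(14, 0, 13, 8) → min 0
(0, 13, 8, 1) → min 0
(13, 8, 1, 6) → min 1  ≥ 1 ✓
(8, 1, 6, 2) → min 1  ≥ 1 ✓
(1, 6, 2, 2) → min 1  ≥ 1 ✓
(6, 2, 2, 2) → min 2  ≥ 1 ✓
(2, 2, 2, 14) → min 2  ≥ 1 ✓
(2, 2, 14, 6) → min 2  ≥ 1 ✓
(2, 14, 6, 3) → min 2  ≥ 1 ✓
(14, 6, 3, 12) → min 3  ≥ 1 ✓
(6, 3, 12, -2) → min -2
13 windows satisfy the condition.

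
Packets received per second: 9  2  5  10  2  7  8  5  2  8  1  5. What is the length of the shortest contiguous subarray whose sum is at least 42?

7

add 9: running sum 9 < 42
add 2: running sum 11 < 42
add 5: running sum 16 < 42
add 10: running sum 26 < 42
add 2: running sum 28 < 42
add 7: running sum 35 < 42
add 8: shortest ending here [9, 2, 5, 10, 2, 7, 8] sum 43, len 7
add 5: shortest ending here [9, 2, 5, 10, 2, 7, 8, 5] sum 48, len 8
add 2: shortest ending here [9, 2, 5, 10, 2, 7, 8, 5, 2] sum 50, len 9
add 8: shortest ending here [10, 2, 7, 8, 5, 2, 8] sum 42, len 7
add 1: shortest ending here [10, 2, 7, 8, 5, 2, 8, 1] sum 43, len 8
add 5: shortest ending here [10, 2, 7, 8, 5, 2, 8, 1, 5] sum 48, len 9
Shortest qualifying length: 7.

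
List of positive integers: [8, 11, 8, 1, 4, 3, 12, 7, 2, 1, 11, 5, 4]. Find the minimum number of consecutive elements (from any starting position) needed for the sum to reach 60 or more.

10

add 8: running sum 8 < 60
add 11: running sum 19 < 60
add 8: running sum 27 < 60
add 1: running sum 28 < 60
add 4: running sum 32 < 60
add 3: running sum 35 < 60
add 12: running sum 47 < 60
add 7: running sum 54 < 60
add 2: running sum 56 < 60
add 1: running sum 57 < 60
add 11: shortest ending here [11, 8, 1, 4, 3, 12, 7, 2, 1, 11] sum 60, len 10
add 5: shortest ending here [11, 8, 1, 4, 3, 12, 7, 2, 1, 11, 5] sum 65, len 11
add 4: shortest ending here [11, 8, 1, 4, 3, 12, 7, 2, 1, 11, 5, 4] sum 69, len 12
Shortest qualifying length: 10.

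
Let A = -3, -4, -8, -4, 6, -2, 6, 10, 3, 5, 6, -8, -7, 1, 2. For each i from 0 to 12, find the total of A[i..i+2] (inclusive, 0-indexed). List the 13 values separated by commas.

[-3, -4, -8] → sum -15
[-4, -8, -4] → sum -16
[-8, -4, 6] → sum -6
[-4, 6, -2] → sum 0
[6, -2, 6] → sum 10
[-2, 6, 10] → sum 14
[6, 10, 3] → sum 19
[10, 3, 5] → sum 18
[3, 5, 6] → sum 14
[5, 6, -8] → sum 3
[6, -8, -7] → sum -9
[-8, -7, 1] → sum -14
[-7, 1, 2] → sum -4

-15, -16, -6, 0, 10, 14, 19, 18, 14, 3, -9, -14, -4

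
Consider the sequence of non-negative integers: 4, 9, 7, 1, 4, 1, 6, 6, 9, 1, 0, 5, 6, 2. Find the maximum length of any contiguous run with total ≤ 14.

5

add 4: [4] sum 4, len 1
add 9: [4, 9] sum 13, len 2
add 7: [7] sum 7, len 1
add 1: [7, 1] sum 8, len 2
add 4: [7, 1, 4] sum 12, len 3
add 1: [7, 1, 4, 1] sum 13, len 4
add 6: [1, 4, 1, 6] sum 12, len 4
add 6: [1, 6, 6] sum 13, len 3
add 9: [9] sum 9, len 1
add 1: [9, 1] sum 10, len 2
add 0: [9, 1, 0] sum 10, len 3
add 5: [1, 0, 5] sum 6, len 3
add 6: [1, 0, 5, 6] sum 12, len 4
add 2: [1, 0, 5, 6, 2] sum 14, len 5
Longest length seen: 5.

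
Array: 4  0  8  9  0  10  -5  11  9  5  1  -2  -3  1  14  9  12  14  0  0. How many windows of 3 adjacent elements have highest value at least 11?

[4, 0, 8] → max 8
[0, 8, 9] → max 9
[8, 9, 0] → max 9
[9, 0, 10] → max 10
[0, 10, -5] → max 10
[10, -5, 11] → max 11  ≥ 11 ✓
[-5, 11, 9] → max 11  ≥ 11 ✓
[11, 9, 5] → max 11  ≥ 11 ✓
[9, 5, 1] → max 9
[5, 1, -2] → max 5
[1, -2, -3] → max 1
[-2, -3, 1] → max 1
[-3, 1, 14] → max 14  ≥ 11 ✓
[1, 14, 9] → max 14  ≥ 11 ✓
[14, 9, 12] → max 14  ≥ 11 ✓
[9, 12, 14] → max 14  ≥ 11 ✓
[12, 14, 0] → max 14  ≥ 11 ✓
[14, 0, 0] → max 14  ≥ 11 ✓
9 windows satisfy the condition.

9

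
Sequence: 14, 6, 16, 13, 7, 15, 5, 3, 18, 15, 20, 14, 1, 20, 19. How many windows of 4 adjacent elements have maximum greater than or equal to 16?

14 6 16 13 → max 16  ≥ 16 ✓
6 16 13 7 → max 16  ≥ 16 ✓
16 13 7 15 → max 16  ≥ 16 ✓
13 7 15 5 → max 15
7 15 5 3 → max 15
15 5 3 18 → max 18  ≥ 16 ✓
5 3 18 15 → max 18  ≥ 16 ✓
3 18 15 20 → max 20  ≥ 16 ✓
18 15 20 14 → max 20  ≥ 16 ✓
15 20 14 1 → max 20  ≥ 16 ✓
20 14 1 20 → max 20  ≥ 16 ✓
14 1 20 19 → max 20  ≥ 16 ✓
10 windows satisfy the condition.

10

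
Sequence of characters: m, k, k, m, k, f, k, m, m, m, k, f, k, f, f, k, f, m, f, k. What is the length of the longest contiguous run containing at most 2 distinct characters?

7

add m: window [m] (1 distinct), len 1
add k: window [m, k] (2 distinct), len 2
add k: window [m, k, k] (2 distinct), len 3
add m: window [m, k, k, m] (2 distinct), len 4
add k: window [m, k, k, m, k] (2 distinct), len 5
add f: window [k, f] (2 distinct), len 2
add k: window [k, f, k] (2 distinct), len 3
add m: window [k, m] (2 distinct), len 2
add m: window [k, m, m] (2 distinct), len 3
add m: window [k, m, m, m] (2 distinct), len 4
add k: window [k, m, m, m, k] (2 distinct), len 5
add f: window [k, f] (2 distinct), len 2
add k: window [k, f, k] (2 distinct), len 3
add f: window [k, f, k, f] (2 distinct), len 4
add f: window [k, f, k, f, f] (2 distinct), len 5
add k: window [k, f, k, f, f, k] (2 distinct), len 6
add f: window [k, f, k, f, f, k, f] (2 distinct), len 7
add m: window [f, m] (2 distinct), len 2
add f: window [f, m, f] (2 distinct), len 3
add k: window [f, k] (2 distinct), len 2
Longest length with ≤2 distinct: 7.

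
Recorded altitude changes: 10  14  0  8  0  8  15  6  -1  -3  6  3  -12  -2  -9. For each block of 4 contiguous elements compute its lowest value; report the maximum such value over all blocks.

0

Window mins for each of the 12 positions:
10 14 0 8 → min 0
14 0 8 0 → min 0
0 8 0 8 → min 0
8 0 8 15 → min 0
0 8 15 6 → min 0
8 15 6 -1 → min -1
15 6 -1 -3 → min -3
6 -1 -3 6 → min -3
-1 -3 6 3 → min -3
-3 6 3 -12 → min -12
6 3 -12 -2 → min -12
3 -12 -2 -9 → min -12
Maximum of these is 0.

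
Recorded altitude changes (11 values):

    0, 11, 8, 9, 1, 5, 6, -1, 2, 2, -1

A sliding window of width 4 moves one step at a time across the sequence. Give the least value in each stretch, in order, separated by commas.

0 11 8 9 → min 0
11 8 9 1 → min 1
8 9 1 5 → min 1
9 1 5 6 → min 1
1 5 6 -1 → min -1
5 6 -1 2 → min -1
6 -1 2 2 → min -1
-1 2 2 -1 → min -1

0, 1, 1, 1, -1, -1, -1, -1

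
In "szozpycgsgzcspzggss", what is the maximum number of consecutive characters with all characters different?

7

[s] len 1
[s, z] len 2
[s, z, o] len 3
[o, z] len 2
[o, z, p] len 3
[o, z, p, y] len 4
[o, z, p, y, c] len 5
[o, z, p, y, c, g] len 6
[o, z, p, y, c, g, s] len 7
[s, g] len 2
[s, g, z] len 3
[s, g, z, c] len 4
[g, z, c, s] len 4
[g, z, c, s, p] len 5
[c, s, p, z] len 4
[c, s, p, z, g] len 5
[g] len 1
[g, s] len 2
[s] len 1
Longest all-distinct length: 7.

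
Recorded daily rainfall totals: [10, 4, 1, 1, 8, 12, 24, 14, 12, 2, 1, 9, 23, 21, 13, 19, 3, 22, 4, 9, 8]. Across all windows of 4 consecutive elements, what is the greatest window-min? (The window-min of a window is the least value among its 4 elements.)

[10, 4, 1, 1] → min 1
[4, 1, 1, 8] → min 1
[1, 1, 8, 12] → min 1
[1, 8, 12, 24] → min 1
[8, 12, 24, 14] → min 8
[12, 24, 14, 12] → min 12
[24, 14, 12, 2] → min 2
[14, 12, 2, 1] → min 1
[12, 2, 1, 9] → min 1
[2, 1, 9, 23] → min 1
[1, 9, 23, 21] → min 1
[9, 23, 21, 13] → min 9
[23, 21, 13, 19] → min 13
[21, 13, 19, 3] → min 3
[13, 19, 3, 22] → min 3
[19, 3, 22, 4] → min 3
[3, 22, 4, 9] → min 3
[22, 4, 9, 8] → min 4
Greatest of these is 13.

13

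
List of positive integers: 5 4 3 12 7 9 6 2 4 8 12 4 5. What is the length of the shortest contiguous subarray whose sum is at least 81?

13

Extend right; whenever the sum reaches 81, record the length and shrink from the left:
add 5: running sum 5 < 81
add 4: running sum 9 < 81
add 3: running sum 12 < 81
add 12: running sum 24 < 81
add 7: running sum 31 < 81
add 9: running sum 40 < 81
add 6: running sum 46 < 81
add 2: running sum 48 < 81
add 4: running sum 52 < 81
add 8: running sum 60 < 81
add 12: running sum 72 < 81
add 4: running sum 76 < 81
end 12: [5, 4, 3, 12, 7, 9, 6, 2, 4, 8, 12, 4, 5] sum 81, len 13
Shortest qualifying length: 13.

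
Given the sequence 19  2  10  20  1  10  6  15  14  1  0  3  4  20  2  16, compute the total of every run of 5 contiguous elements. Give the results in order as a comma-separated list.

19 2 10 20 1 → sum 52
2 10 20 1 10 → sum 43
10 20 1 10 6 → sum 47
20 1 10 6 15 → sum 52
1 10 6 15 14 → sum 46
10 6 15 14 1 → sum 46
6 15 14 1 0 → sum 36
15 14 1 0 3 → sum 33
14 1 0 3 4 → sum 22
1 0 3 4 20 → sum 28
0 3 4 20 2 → sum 29
3 4 20 2 16 → sum 45

52, 43, 47, 52, 46, 46, 36, 33, 22, 28, 29, 45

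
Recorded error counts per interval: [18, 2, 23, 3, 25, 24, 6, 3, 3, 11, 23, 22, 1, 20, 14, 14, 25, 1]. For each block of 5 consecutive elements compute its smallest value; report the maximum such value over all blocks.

[18, 2, 23, 3, 25] → min 2
[2, 23, 3, 25, 24] → min 2
[23, 3, 25, 24, 6] → min 3
[3, 25, 24, 6, 3] → min 3
[25, 24, 6, 3, 3] → min 3
[24, 6, 3, 3, 11] → min 3
[6, 3, 3, 11, 23] → min 3
[3, 3, 11, 23, 22] → min 3
[3, 11, 23, 22, 1] → min 1
[11, 23, 22, 1, 20] → min 1
[23, 22, 1, 20, 14] → min 1
[22, 1, 20, 14, 14] → min 1
[1, 20, 14, 14, 25] → min 1
[20, 14, 14, 25, 1] → min 1
Maximum of these is 3.

3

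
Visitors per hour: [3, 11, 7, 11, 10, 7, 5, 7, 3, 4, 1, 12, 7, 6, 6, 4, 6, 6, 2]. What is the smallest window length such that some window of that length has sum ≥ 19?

2

add 3: running sum 3 < 19
add 11: running sum 14 < 19
add 7: shortest ending here [3, 11, 7] sum 21, len 3
add 11: shortest ending here [11, 7, 11] sum 29, len 3
add 10: shortest ending here [11, 10] sum 21, len 2
add 7: shortest ending here [11, 10, 7] sum 28, len 3
add 5: shortest ending here [10, 7, 5] sum 22, len 3
add 7: shortest ending here [7, 5, 7] sum 19, len 3
add 3: shortest ending here [7, 5, 7, 3] sum 22, len 4
add 4: shortest ending here [5, 7, 3, 4] sum 19, len 4
add 1: shortest ending here [5, 7, 3, 4, 1] sum 20, len 5
add 12: shortest ending here [3, 4, 1, 12] sum 20, len 4
add 7: shortest ending here [12, 7] sum 19, len 2
add 6: shortest ending here [12, 7, 6] sum 25, len 3
add 6: shortest ending here [7, 6, 6] sum 19, len 3
add 4: shortest ending here [7, 6, 6, 4] sum 23, len 4
add 6: shortest ending here [6, 6, 4, 6] sum 22, len 4
add 6: shortest ending here [6, 4, 6, 6] sum 22, len 4
add 2: shortest ending here [6, 4, 6, 6, 2] sum 24, len 5
Shortest qualifying length: 2.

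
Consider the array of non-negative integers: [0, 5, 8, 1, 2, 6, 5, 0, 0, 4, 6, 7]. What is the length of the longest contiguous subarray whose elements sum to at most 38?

add 0: [0] sum 0, len 1
add 5: [0, 5] sum 5, len 2
add 8: [0, 5, 8] sum 13, len 3
add 1: [0, 5, 8, 1] sum 14, len 4
add 2: [0, 5, 8, 1, 2] sum 16, len 5
add 6: [0, 5, 8, 1, 2, 6] sum 22, len 6
add 5: [0, 5, 8, 1, 2, 6, 5] sum 27, len 7
add 0: [0, 5, 8, 1, 2, 6, 5, 0] sum 27, len 8
add 0: [0, 5, 8, 1, 2, 6, 5, 0, 0] sum 27, len 9
add 4: [0, 5, 8, 1, 2, 6, 5, 0, 0, 4] sum 31, len 10
add 6: [0, 5, 8, 1, 2, 6, 5, 0, 0, 4, 6] sum 37, len 11
add 7: [1, 2, 6, 5, 0, 0, 4, 6, 7] sum 31, len 9
Longest length seen: 11.

11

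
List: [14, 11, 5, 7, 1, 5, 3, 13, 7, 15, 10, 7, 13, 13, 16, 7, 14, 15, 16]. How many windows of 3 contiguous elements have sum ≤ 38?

15

(14, 11, 5) → sum 30  ≤ 38 ✓
(11, 5, 7) → sum 23  ≤ 38 ✓
(5, 7, 1) → sum 13  ≤ 38 ✓
(7, 1, 5) → sum 13  ≤ 38 ✓
(1, 5, 3) → sum 9  ≤ 38 ✓
(5, 3, 13) → sum 21  ≤ 38 ✓
(3, 13, 7) → sum 23  ≤ 38 ✓
(13, 7, 15) → sum 35  ≤ 38 ✓
(7, 15, 10) → sum 32  ≤ 38 ✓
(15, 10, 7) → sum 32  ≤ 38 ✓
(10, 7, 13) → sum 30  ≤ 38 ✓
(7, 13, 13) → sum 33  ≤ 38 ✓
(13, 13, 16) → sum 42
(13, 16, 7) → sum 36  ≤ 38 ✓
(16, 7, 14) → sum 37  ≤ 38 ✓
(7, 14, 15) → sum 36  ≤ 38 ✓
(14, 15, 16) → sum 45
15 windows satisfy the condition.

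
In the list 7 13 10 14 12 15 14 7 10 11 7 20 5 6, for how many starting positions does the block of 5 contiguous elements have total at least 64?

(7, 13, 10, 14, 12) → sum 56
(13, 10, 14, 12, 15) → sum 64  ≥ 64 ✓
(10, 14, 12, 15, 14) → sum 65  ≥ 64 ✓
(14, 12, 15, 14, 7) → sum 62
(12, 15, 14, 7, 10) → sum 58
(15, 14, 7, 10, 11) → sum 57
(14, 7, 10, 11, 7) → sum 49
(7, 10, 11, 7, 20) → sum 55
(10, 11, 7, 20, 5) → sum 53
(11, 7, 20, 5, 6) → sum 49
2 windows satisfy the condition.

2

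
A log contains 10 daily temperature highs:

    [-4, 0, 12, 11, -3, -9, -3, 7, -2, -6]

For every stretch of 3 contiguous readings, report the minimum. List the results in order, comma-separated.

-4, 0, -3, -9, -9, -9, -3, -6

Sliding a size-3 window across the 10 values:
-4 0 12 → min -4
0 12 11 → min 0
12 11 -3 → min -3
11 -3 -9 → min -9
-3 -9 -3 → min -9
-9 -3 7 → min -9
-3 7 -2 → min -3
7 -2 -6 → min -6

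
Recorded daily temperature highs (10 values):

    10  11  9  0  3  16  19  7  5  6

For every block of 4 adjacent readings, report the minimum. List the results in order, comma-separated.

0, 0, 0, 0, 3, 5, 5

10 11 9 0 → min 0
11 9 0 3 → min 0
9 0 3 16 → min 0
0 3 16 19 → min 0
3 16 19 7 → min 3
16 19 7 5 → min 5
19 7 5 6 → min 5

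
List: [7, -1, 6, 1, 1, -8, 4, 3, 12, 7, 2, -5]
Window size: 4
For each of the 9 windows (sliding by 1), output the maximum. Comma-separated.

7, 6, 6, 4, 4, 12, 12, 12, 12

[7, -1, 6, 1] → max 7
[-1, 6, 1, 1] → max 6
[6, 1, 1, -8] → max 6
[1, 1, -8, 4] → max 4
[1, -8, 4, 3] → max 4
[-8, 4, 3, 12] → max 12
[4, 3, 12, 7] → max 12
[3, 12, 7, 2] → max 12
[12, 7, 2, -5] → max 12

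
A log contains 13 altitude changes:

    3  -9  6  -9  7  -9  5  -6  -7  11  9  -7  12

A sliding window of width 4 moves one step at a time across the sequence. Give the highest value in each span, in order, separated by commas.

[3, -9, 6, -9] → max 6
[-9, 6, -9, 7] → max 7
[6, -9, 7, -9] → max 7
[-9, 7, -9, 5] → max 7
[7, -9, 5, -6] → max 7
[-9, 5, -6, -7] → max 5
[5, -6, -7, 11] → max 11
[-6, -7, 11, 9] → max 11
[-7, 11, 9, -7] → max 11
[11, 9, -7, 12] → max 12

6, 7, 7, 7, 7, 5, 11, 11, 11, 12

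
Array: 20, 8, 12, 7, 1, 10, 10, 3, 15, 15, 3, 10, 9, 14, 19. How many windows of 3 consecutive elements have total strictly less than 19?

20 8 12 → sum 40
8 12 7 → sum 27
12 7 1 → sum 20
7 1 10 → sum 18  < 19 ✓
1 10 10 → sum 21
10 10 3 → sum 23
10 3 15 → sum 28
3 15 15 → sum 33
15 15 3 → sum 33
15 3 10 → sum 28
3 10 9 → sum 22
10 9 14 → sum 33
9 14 19 → sum 42
1 window satisfy the condition.

1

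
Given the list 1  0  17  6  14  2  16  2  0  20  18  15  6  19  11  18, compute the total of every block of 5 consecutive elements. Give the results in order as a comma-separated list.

(1, 0, 17, 6, 14) → sum 38
(0, 17, 6, 14, 2) → sum 39
(17, 6, 14, 2, 16) → sum 55
(6, 14, 2, 16, 2) → sum 40
(14, 2, 16, 2, 0) → sum 34
(2, 16, 2, 0, 20) → sum 40
(16, 2, 0, 20, 18) → sum 56
(2, 0, 20, 18, 15) → sum 55
(0, 20, 18, 15, 6) → sum 59
(20, 18, 15, 6, 19) → sum 78
(18, 15, 6, 19, 11) → sum 69
(15, 6, 19, 11, 18) → sum 69

38, 39, 55, 40, 34, 40, 56, 55, 59, 78, 69, 69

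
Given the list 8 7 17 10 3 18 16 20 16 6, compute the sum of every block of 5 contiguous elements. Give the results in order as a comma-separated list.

45, 55, 64, 67, 73, 76

(8, 7, 17, 10, 3) → sum 45
(7, 17, 10, 3, 18) → sum 55
(17, 10, 3, 18, 16) → sum 64
(10, 3, 18, 16, 20) → sum 67
(3, 18, 16, 20, 16) → sum 73
(18, 16, 20, 16, 6) → sum 76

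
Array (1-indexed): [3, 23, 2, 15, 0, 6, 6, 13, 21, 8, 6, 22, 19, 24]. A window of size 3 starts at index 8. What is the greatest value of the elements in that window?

21

Elements at indices 8..10: 13, 21, 8
max(13, 21, 8) = 21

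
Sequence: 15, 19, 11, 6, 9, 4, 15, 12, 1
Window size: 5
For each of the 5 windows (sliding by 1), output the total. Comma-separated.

60, 49, 45, 46, 41

15 19 11 6 9 → sum 60
19 11 6 9 4 → sum 49
11 6 9 4 15 → sum 45
6 9 4 15 12 → sum 46
9 4 15 12 1 → sum 41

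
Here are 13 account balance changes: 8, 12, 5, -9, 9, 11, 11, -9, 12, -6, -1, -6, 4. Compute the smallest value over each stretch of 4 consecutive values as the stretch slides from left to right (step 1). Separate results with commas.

-9, -9, -9, -9, -9, -9, -9, -9, -6, -6

Sliding a size-4 window across the 13 values:
[8, 12, 5, -9] → min -9
[12, 5, -9, 9] → min -9
[5, -9, 9, 11] → min -9
[-9, 9, 11, 11] → min -9
[9, 11, 11, -9] → min -9
[11, 11, -9, 12] → min -9
[11, -9, 12, -6] → min -9
[-9, 12, -6, -1] → min -9
[12, -6, -1, -6] → min -6
[-6, -1, -6, 4] → min -6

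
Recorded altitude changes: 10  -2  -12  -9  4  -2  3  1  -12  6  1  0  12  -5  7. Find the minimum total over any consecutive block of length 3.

(10, -2, -12) → sum -4
(-2, -12, -9) → sum -23
(-12, -9, 4) → sum -17
(-9, 4, -2) → sum -7
(4, -2, 3) → sum 5
(-2, 3, 1) → sum 2
(3, 1, -12) → sum -8
(1, -12, 6) → sum -5
(-12, 6, 1) → sum -5
(6, 1, 0) → sum 7
(1, 0, 12) → sum 13
(0, 12, -5) → sum 7
(12, -5, 7) → sum 14
Minimum of these is -23.

-23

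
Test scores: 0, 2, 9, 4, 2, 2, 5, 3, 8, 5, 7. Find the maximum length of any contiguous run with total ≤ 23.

6

[0] sum 0 len 1
[0, 2] sum 2 len 2
[0, 2, 9] sum 11 len 3
[0, 2, 9, 4] sum 15 len 4
[0, 2, 9, 4, 2] sum 17 len 5
[0, 2, 9, 4, 2, 2] sum 19 len 6
[9, 4, 2, 2, 5] sum 22 len 5
[4, 2, 2, 5, 3] sum 16 len 5
[2, 2, 5, 3, 8] sum 20 len 5
[2, 5, 3, 8, 5] sum 23 len 5
[3, 8, 5, 7] sum 23 len 4
Longest length seen: 6.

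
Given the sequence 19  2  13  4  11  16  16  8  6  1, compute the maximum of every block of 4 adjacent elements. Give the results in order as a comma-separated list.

Sliding a size-4 window across the 10 values:
[19, 2, 13, 4] → max 19
[2, 13, 4, 11] → max 13
[13, 4, 11, 16] → max 16
[4, 11, 16, 16] → max 16
[11, 16, 16, 8] → max 16
[16, 16, 8, 6] → max 16
[16, 8, 6, 1] → max 16

19, 13, 16, 16, 16, 16, 16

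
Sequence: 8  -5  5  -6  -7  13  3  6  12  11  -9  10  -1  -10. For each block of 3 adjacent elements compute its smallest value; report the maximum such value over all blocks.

Window mins for each of the 12 positions:
(8, -5, 5) → min -5
(-5, 5, -6) → min -6
(5, -6, -7) → min -7
(-6, -7, 13) → min -7
(-7, 13, 3) → min -7
(13, 3, 6) → min 3
(3, 6, 12) → min 3
(6, 12, 11) → min 6
(12, 11, -9) → min -9
(11, -9, 10) → min -9
(-9, 10, -1) → min -9
(10, -1, -10) → min -10
Maximum of these is 6.

6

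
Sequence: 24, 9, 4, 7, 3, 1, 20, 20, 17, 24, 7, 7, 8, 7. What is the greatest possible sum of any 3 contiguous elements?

61

(24, 9, 4) → sum 37
(9, 4, 7) → sum 20
(4, 7, 3) → sum 14
(7, 3, 1) → sum 11
(3, 1, 20) → sum 24
(1, 20, 20) → sum 41
(20, 20, 17) → sum 57
(20, 17, 24) → sum 61
(17, 24, 7) → sum 48
(24, 7, 7) → sum 38
(7, 7, 8) → sum 22
(7, 8, 7) → sum 22
Greatest of these is 61.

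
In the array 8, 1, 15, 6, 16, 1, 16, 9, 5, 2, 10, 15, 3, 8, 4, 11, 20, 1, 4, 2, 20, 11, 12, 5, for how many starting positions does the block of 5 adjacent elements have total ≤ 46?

14

[8, 1, 15, 6, 16] → sum 46  ≤ 46 ✓
[1, 15, 6, 16, 1] → sum 39  ≤ 46 ✓
[15, 6, 16, 1, 16] → sum 54
[6, 16, 1, 16, 9] → sum 48
[16, 1, 16, 9, 5] → sum 47
[1, 16, 9, 5, 2] → sum 33  ≤ 46 ✓
[16, 9, 5, 2, 10] → sum 42  ≤ 46 ✓
[9, 5, 2, 10, 15] → sum 41  ≤ 46 ✓
[5, 2, 10, 15, 3] → sum 35  ≤ 46 ✓
[2, 10, 15, 3, 8] → sum 38  ≤ 46 ✓
[10, 15, 3, 8, 4] → sum 40  ≤ 46 ✓
[15, 3, 8, 4, 11] → sum 41  ≤ 46 ✓
[3, 8, 4, 11, 20] → sum 46  ≤ 46 ✓
[8, 4, 11, 20, 1] → sum 44  ≤ 46 ✓
[4, 11, 20, 1, 4] → sum 40  ≤ 46 ✓
[11, 20, 1, 4, 2] → sum 38  ≤ 46 ✓
[20, 1, 4, 2, 20] → sum 47
[1, 4, 2, 20, 11] → sum 38  ≤ 46 ✓
[4, 2, 20, 11, 12] → sum 49
[2, 20, 11, 12, 5] → sum 50
14 windows satisfy the condition.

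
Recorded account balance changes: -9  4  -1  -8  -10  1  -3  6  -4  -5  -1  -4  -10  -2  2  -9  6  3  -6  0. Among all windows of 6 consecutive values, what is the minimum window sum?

(-9, 4, -1, -8, -10, 1) → sum -23
(4, -1, -8, -10, 1, -3) → sum -17
(-1, -8, -10, 1, -3, 6) → sum -15
(-8, -10, 1, -3, 6, -4) → sum -18
(-10, 1, -3, 6, -4, -5) → sum -15
(1, -3, 6, -4, -5, -1) → sum -6
(-3, 6, -4, -5, -1, -4) → sum -11
(6, -4, -5, -1, -4, -10) → sum -18
(-4, -5, -1, -4, -10, -2) → sum -26
(-5, -1, -4, -10, -2, 2) → sum -20
(-1, -4, -10, -2, 2, -9) → sum -24
(-4, -10, -2, 2, -9, 6) → sum -17
(-10, -2, 2, -9, 6, 3) → sum -10
(-2, 2, -9, 6, 3, -6) → sum -6
(2, -9, 6, 3, -6, 0) → sum -4
Minimum of these is -26.

-26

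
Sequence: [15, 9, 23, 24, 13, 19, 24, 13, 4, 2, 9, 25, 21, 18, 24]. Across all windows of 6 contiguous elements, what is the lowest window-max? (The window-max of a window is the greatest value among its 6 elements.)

24

Each size-6 window and its max:
[15, 9, 23, 24, 13, 19] → max 24
[9, 23, 24, 13, 19, 24] → max 24
[23, 24, 13, 19, 24, 13] → max 24
[24, 13, 19, 24, 13, 4] → max 24
[13, 19, 24, 13, 4, 2] → max 24
[19, 24, 13, 4, 2, 9] → max 24
[24, 13, 4, 2, 9, 25] → max 25
[13, 4, 2, 9, 25, 21] → max 25
[4, 2, 9, 25, 21, 18] → max 25
[2, 9, 25, 21, 18, 24] → max 25
Lowest of these is 24.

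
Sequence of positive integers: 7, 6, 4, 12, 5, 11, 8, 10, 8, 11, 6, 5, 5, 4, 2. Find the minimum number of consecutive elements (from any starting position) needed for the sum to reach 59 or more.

add 7: running sum 7 < 59
add 6: running sum 13 < 59
add 4: running sum 17 < 59
add 12: running sum 29 < 59
add 5: running sum 34 < 59
add 11: running sum 45 < 59
add 8: running sum 53 < 59
end 7: [7, 6, 4, 12, 5, 11, 8, 10] sum 63, len 8
end 8: [6, 4, 12, 5, 11, 8, 10, 8] sum 64, len 8
end 9: [12, 5, 11, 8, 10, 8, 11] sum 65, len 7
end 10: [5, 11, 8, 10, 8, 11, 6] sum 59, len 7
end 11: [11, 8, 10, 8, 11, 6, 5] sum 59, len 7
end 12: [11, 8, 10, 8, 11, 6, 5, 5] sum 64, len 8
end 13: [11, 8, 10, 8, 11, 6, 5, 5, 4] sum 68, len 9
end 14: [8, 10, 8, 11, 6, 5, 5, 4, 2] sum 59, len 9
Shortest qualifying length: 7.

7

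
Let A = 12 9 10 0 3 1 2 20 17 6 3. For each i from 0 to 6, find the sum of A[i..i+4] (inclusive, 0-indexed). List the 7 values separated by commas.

34, 23, 16, 26, 43, 46, 48

Sliding a size-5 window across the 11 values:
12 9 10 0 3 → sum 34
9 10 0 3 1 → sum 23
10 0 3 1 2 → sum 16
0 3 1 2 20 → sum 26
3 1 2 20 17 → sum 43
1 2 20 17 6 → sum 46
2 20 17 6 3 → sum 48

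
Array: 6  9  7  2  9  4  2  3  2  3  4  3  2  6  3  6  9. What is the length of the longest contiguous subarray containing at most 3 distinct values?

[6] 1 distinct, len 1
[6, 9] 2 distinct, len 2
[6, 9, 7] 3 distinct, len 3
[9, 7, 2] 3 distinct, len 3
[9, 7, 2, 9] 3 distinct, len 4
[2, 9, 4] 3 distinct, len 3
[2, 9, 4, 2] 3 distinct, len 4
[4, 2, 3] 3 distinct, len 3
[4, 2, 3, 2] 3 distinct, len 4
[4, 2, 3, 2, 3] 3 distinct, len 5
[4, 2, 3, 2, 3, 4] 3 distinct, len 6
[4, 2, 3, 2, 3, 4, 3] 3 distinct, len 7
[4, 2, 3, 2, 3, 4, 3, 2] 3 distinct, len 8
[3, 2, 6] 3 distinct, len 3
[3, 2, 6, 3] 3 distinct, len 4
[3, 2, 6, 3, 6] 3 distinct, len 5
[6, 3, 6, 9] 3 distinct, len 4
Longest length with ≤3 distinct: 8.

8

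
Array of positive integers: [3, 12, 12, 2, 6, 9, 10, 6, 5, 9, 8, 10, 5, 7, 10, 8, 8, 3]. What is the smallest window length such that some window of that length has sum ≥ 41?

5

add 3: running sum 3 < 41
add 12: running sum 15 < 41
add 12: running sum 27 < 41
add 2: running sum 29 < 41
add 6: running sum 35 < 41
end 5: [12, 12, 2, 6, 9] sum 41, len 5
end 6: [12, 12, 2, 6, 9, 10] sum 51, len 6
end 7: [12, 2, 6, 9, 10, 6] sum 45, len 6
end 8: [12, 2, 6, 9, 10, 6, 5] sum 50, len 7
end 9: [6, 9, 10, 6, 5, 9] sum 45, len 6
end 10: [9, 10, 6, 5, 9, 8] sum 47, len 6
end 11: [10, 6, 5, 9, 8, 10] sum 48, len 6
end 12: [6, 5, 9, 8, 10, 5] sum 43, len 6
end 13: [5, 9, 8, 10, 5, 7] sum 44, len 6
end 14: [9, 8, 10, 5, 7, 10] sum 49, len 6
end 15: [8, 10, 5, 7, 10, 8] sum 48, len 6
end 16: [10, 5, 7, 10, 8, 8] sum 48, len 6
end 17: [5, 7, 10, 8, 8, 3] sum 41, len 6
Shortest qualifying length: 5.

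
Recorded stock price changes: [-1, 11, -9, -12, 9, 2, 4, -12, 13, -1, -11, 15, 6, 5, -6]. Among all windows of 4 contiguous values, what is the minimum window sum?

(-1, 11, -9, -12) → sum -11
(11, -9, -12, 9) → sum -1
(-9, -12, 9, 2) → sum -10
(-12, 9, 2, 4) → sum 3
(9, 2, 4, -12) → sum 3
(2, 4, -12, 13) → sum 7
(4, -12, 13, -1) → sum 4
(-12, 13, -1, -11) → sum -11
(13, -1, -11, 15) → sum 16
(-1, -11, 15, 6) → sum 9
(-11, 15, 6, 5) → sum 15
(15, 6, 5, -6) → sum 20
Minimum of these is -11.

-11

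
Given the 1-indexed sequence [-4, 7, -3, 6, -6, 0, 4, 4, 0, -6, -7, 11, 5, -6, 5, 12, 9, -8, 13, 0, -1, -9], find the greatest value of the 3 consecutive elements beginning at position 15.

12

Elements at indices 15..17: 5, 12, 9
max(5, 12, 9) = 12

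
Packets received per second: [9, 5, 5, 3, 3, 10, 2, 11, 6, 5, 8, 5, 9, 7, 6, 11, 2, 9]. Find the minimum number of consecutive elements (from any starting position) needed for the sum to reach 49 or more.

7

Extend right; whenever the sum reaches 49, record the length and shrink from the left:
add 9: running sum 9 < 49
add 5: running sum 14 < 49
add 5: running sum 19 < 49
add 3: running sum 22 < 49
add 3: running sum 25 < 49
add 10: running sum 35 < 49
add 2: running sum 37 < 49
add 11: running sum 48 < 49
end 8: [9, 5, 5, 3, 3, 10, 2, 11, 6] sum 54, len 9
end 9: [5, 5, 3, 3, 10, 2, 11, 6, 5] sum 50, len 9
end 10: [5, 3, 3, 10, 2, 11, 6, 5, 8] sum 53, len 9
end 11: [3, 10, 2, 11, 6, 5, 8, 5] sum 50, len 8
end 12: [10, 2, 11, 6, 5, 8, 5, 9] sum 56, len 8
end 13: [11, 6, 5, 8, 5, 9, 7] sum 51, len 7
end 14: [11, 6, 5, 8, 5, 9, 7, 6] sum 57, len 8
end 15: [5, 8, 5, 9, 7, 6, 11] sum 51, len 7
end 16: [5, 8, 5, 9, 7, 6, 11, 2] sum 53, len 8
end 17: [5, 9, 7, 6, 11, 2, 9] sum 49, len 7
Shortest qualifying length: 7.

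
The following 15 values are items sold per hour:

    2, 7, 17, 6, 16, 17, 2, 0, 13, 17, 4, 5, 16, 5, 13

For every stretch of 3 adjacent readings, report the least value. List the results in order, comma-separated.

2, 6, 6, 6, 2, 0, 0, 0, 4, 4, 4, 5, 5

(2, 7, 17) → min 2
(7, 17, 6) → min 6
(17, 6, 16) → min 6
(6, 16, 17) → min 6
(16, 17, 2) → min 2
(17, 2, 0) → min 0
(2, 0, 13) → min 0
(0, 13, 17) → min 0
(13, 17, 4) → min 4
(17, 4, 5) → min 4
(4, 5, 16) → min 4
(5, 16, 5) → min 5
(16, 5, 13) → min 5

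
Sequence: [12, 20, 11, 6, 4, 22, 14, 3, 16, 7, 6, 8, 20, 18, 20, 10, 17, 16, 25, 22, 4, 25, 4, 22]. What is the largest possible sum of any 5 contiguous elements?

92

Window sums for each of the 20 positions:
[12, 20, 11, 6, 4] → sum 53
[20, 11, 6, 4, 22] → sum 63
[11, 6, 4, 22, 14] → sum 57
[6, 4, 22, 14, 3] → sum 49
[4, 22, 14, 3, 16] → sum 59
[22, 14, 3, 16, 7] → sum 62
[14, 3, 16, 7, 6] → sum 46
[3, 16, 7, 6, 8] → sum 40
[16, 7, 6, 8, 20] → sum 57
[7, 6, 8, 20, 18] → sum 59
[6, 8, 20, 18, 20] → sum 72
[8, 20, 18, 20, 10] → sum 76
[20, 18, 20, 10, 17] → sum 85
[18, 20, 10, 17, 16] → sum 81
[20, 10, 17, 16, 25] → sum 88
[10, 17, 16, 25, 22] → sum 90
[17, 16, 25, 22, 4] → sum 84
[16, 25, 22, 4, 25] → sum 92
[25, 22, 4, 25, 4] → sum 80
[22, 4, 25, 4, 22] → sum 77
Largest of these is 92.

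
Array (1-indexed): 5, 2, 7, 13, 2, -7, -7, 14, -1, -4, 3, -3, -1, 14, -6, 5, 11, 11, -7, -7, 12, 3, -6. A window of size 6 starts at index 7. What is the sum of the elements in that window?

Elements at indices 7..12: -7, 14, -1, -4, 3, -3
sum(-7, 14, -1, -4, 3, -3) = 2

2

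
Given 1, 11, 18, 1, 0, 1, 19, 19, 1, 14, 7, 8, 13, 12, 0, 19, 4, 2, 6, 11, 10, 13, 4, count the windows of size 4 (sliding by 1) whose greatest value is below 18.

1 11 18 1 → max 18
11 18 1 0 → max 18
18 1 0 1 → max 18
1 0 1 19 → max 19
0 1 19 19 → max 19
1 19 19 1 → max 19
19 19 1 14 → max 19
19 1 14 7 → max 19
1 14 7 8 → max 14  < 18 ✓
14 7 8 13 → max 14  < 18 ✓
7 8 13 12 → max 13  < 18 ✓
8 13 12 0 → max 13  < 18 ✓
13 12 0 19 → max 19
12 0 19 4 → max 19
0 19 4 2 → max 19
19 4 2 6 → max 19
4 2 6 11 → max 11  < 18 ✓
2 6 11 10 → max 11  < 18 ✓
6 11 10 13 → max 13  < 18 ✓
11 10 13 4 → max 13  < 18 ✓
8 windows satisfy the condition.

8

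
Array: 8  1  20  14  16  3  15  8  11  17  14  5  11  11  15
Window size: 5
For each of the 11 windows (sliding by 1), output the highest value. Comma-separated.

Sliding a size-5 window across the 15 values:
[8, 1, 20, 14, 16] → max 20
[1, 20, 14, 16, 3] → max 20
[20, 14, 16, 3, 15] → max 20
[14, 16, 3, 15, 8] → max 16
[16, 3, 15, 8, 11] → max 16
[3, 15, 8, 11, 17] → max 17
[15, 8, 11, 17, 14] → max 17
[8, 11, 17, 14, 5] → max 17
[11, 17, 14, 5, 11] → max 17
[17, 14, 5, 11, 11] → max 17
[14, 5, 11, 11, 15] → max 15

20, 20, 20, 16, 16, 17, 17, 17, 17, 17, 15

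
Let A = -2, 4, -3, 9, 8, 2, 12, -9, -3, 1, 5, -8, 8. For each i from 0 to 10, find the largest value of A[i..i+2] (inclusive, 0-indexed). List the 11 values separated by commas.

-2 4 -3 → max 4
4 -3 9 → max 9
-3 9 8 → max 9
9 8 2 → max 9
8 2 12 → max 12
2 12 -9 → max 12
12 -9 -3 → max 12
-9 -3 1 → max 1
-3 1 5 → max 5
1 5 -8 → max 5
5 -8 8 → max 8

4, 9, 9, 9, 12, 12, 12, 1, 5, 5, 8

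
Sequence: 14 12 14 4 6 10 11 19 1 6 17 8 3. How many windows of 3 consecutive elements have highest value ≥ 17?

14 12 14 → max 14
12 14 4 → max 14
14 4 6 → max 14
4 6 10 → max 10
6 10 11 → max 11
10 11 19 → max 19  ≥ 17 ✓
11 19 1 → max 19  ≥ 17 ✓
19 1 6 → max 19  ≥ 17 ✓
1 6 17 → max 17  ≥ 17 ✓
6 17 8 → max 17  ≥ 17 ✓
17 8 3 → max 17  ≥ 17 ✓
6 windows satisfy the condition.

6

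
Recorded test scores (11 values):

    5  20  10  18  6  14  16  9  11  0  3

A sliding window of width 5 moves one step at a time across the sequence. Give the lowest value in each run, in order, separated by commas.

5, 6, 6, 6, 6, 0, 0

[5, 20, 10, 18, 6] → min 5
[20, 10, 18, 6, 14] → min 6
[10, 18, 6, 14, 16] → min 6
[18, 6, 14, 16, 9] → min 6
[6, 14, 16, 9, 11] → min 6
[14, 16, 9, 11, 0] → min 0
[16, 9, 11, 0, 3] → min 0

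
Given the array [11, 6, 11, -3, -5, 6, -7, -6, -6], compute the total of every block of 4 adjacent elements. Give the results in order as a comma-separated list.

11 6 11 -3 → sum 25
6 11 -3 -5 → sum 9
11 -3 -5 6 → sum 9
-3 -5 6 -7 → sum -9
-5 6 -7 -6 → sum -12
6 -7 -6 -6 → sum -13

25, 9, 9, -9, -12, -13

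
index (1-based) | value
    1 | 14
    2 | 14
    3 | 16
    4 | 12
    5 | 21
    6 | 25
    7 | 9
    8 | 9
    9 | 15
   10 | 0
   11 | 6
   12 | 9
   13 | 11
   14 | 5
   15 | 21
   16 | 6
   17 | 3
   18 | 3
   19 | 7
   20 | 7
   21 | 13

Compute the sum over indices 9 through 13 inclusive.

41

Elements at indices 9..13: 15, 0, 6, 9, 11
sum(15, 0, 6, 9, 11) = 41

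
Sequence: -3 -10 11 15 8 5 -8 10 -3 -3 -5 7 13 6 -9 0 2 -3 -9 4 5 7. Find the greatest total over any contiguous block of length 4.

Each size-4 window and its sum:
[-3, -10, 11, 15] → sum 13
[-10, 11, 15, 8] → sum 24
[11, 15, 8, 5] → sum 39
[15, 8, 5, -8] → sum 20
[8, 5, -8, 10] → sum 15
[5, -8, 10, -3] → sum 4
[-8, 10, -3, -3] → sum -4
[10, -3, -3, -5] → sum -1
[-3, -3, -5, 7] → sum -4
[-3, -5, 7, 13] → sum 12
[-5, 7, 13, 6] → sum 21
[7, 13, 6, -9] → sum 17
[13, 6, -9, 0] → sum 10
[6, -9, 0, 2] → sum -1
[-9, 0, 2, -3] → sum -10
[0, 2, -3, -9] → sum -10
[2, -3, -9, 4] → sum -6
[-3, -9, 4, 5] → sum -3
[-9, 4, 5, 7] → sum 7
Greatest of these is 39.

39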